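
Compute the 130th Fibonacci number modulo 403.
179

Matrix identity: Q^n = [[F_(n+1), F_n], [F_n, F_(n-1)]] with Q = [[1,1],[1,0]].
n = 130 = 10000010₂. Square-and-multiply, entries mod 403:
Q^1 = [[1,1],[1,0]]
Q^2 = (Q^1)² = [[2,1],[1,1]]
Q^4 = (Q^2)² = [[5,3],[3,2]]
Q^8 = (Q^4)² = [[34,21],[21,13]]
Q^16 = (Q^8)² = [[388,181],[181,207]]
Q^32 = (Q^16)² = [[343,94],[94,249]]
Q^65 = (Q^32)²·Q = [[380,346],[346,34]]
Q^130 = (Q^65)² = [[151,179],[179,375]]
F_130 mod 403 = Q^130[0][1] = 179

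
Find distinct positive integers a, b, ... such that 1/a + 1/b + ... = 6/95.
1/16 + 1/1520

Greedy algorithm:
6/95: ceiling(95/6) = 16, use 1/16
1/1520: ceiling(1520/1) = 1520, use 1/1520
Result: 6/95 = 1/16 + 1/1520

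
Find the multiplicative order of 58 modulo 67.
22

67 is prime, so ord(58) divides φ(67) = 66.
Divisors of 66: 1, 2, 3, 6, 11, 22, 33, 66.
Repeated squaring: 58^1 ≡ 58, 58^2 ≡ 14, 58^4 ≡ 62, 58^8 ≡ 25, 58^16 ≡ 22, 58^32 ≡ 15, 58^64 ≡ 24 (mod 67).
Test 58^d mod 67 for each divisor d in increasing order:
58^1 ≡ 58
58^2 ≡ 14
58^3 = 58^2·58^1 ≡ 8
58^6 = 58^4·58^2 ≡ 64
58^11 = 58^8·58^2·58^1 ≡ 66
58^22 = 58^16·58^4·58^2 ≡ 1  ← first divisor giving 1
The order is 22.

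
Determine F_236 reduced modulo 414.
411

Matrix identity: Q^n = [[F_(n+1), F_n], [F_n, F_(n-1)]] with Q = [[1,1],[1,0]].
n = 236 = 11101100₂. Square-and-multiply, entries mod 414:
Q^1 = [[1,1],[1,0]]
Q^3 = (Q^1)²·Q = [[3,2],[2,1]]
Q^7 = (Q^3)²·Q = [[21,13],[13,8]]
Q^14 = (Q^7)² = [[196,377],[377,233]]
Q^29 = (Q^14)²·Q = [[314,41],[41,273]]
Q^59 = (Q^29)²·Q = [[144,89],[89,55]]
Q^118 = (Q^59)² = [[91,323],[323,182]]
Q^236 = (Q^118)² = [[2,411],[411,5]]
F_236 mod 414 = Q^236[0][1] = 411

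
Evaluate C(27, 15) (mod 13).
0

Using Lucas' theorem:
Write n=27 and k=15 in base 13:
n in base 13: [2, 1]
k in base 13: [1, 2]
C(27,15) mod 13 = ∏ C(n_i, k_i) mod 13
Digit binomials (mod 13): C(2,1) = 2; C(1,2) = 0 (k_i > n_i)
Product: 2 × 0 = 0 ≡ 0 (mod 13)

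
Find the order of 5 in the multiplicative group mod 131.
65

131 is prime, so ord(5) divides φ(131) = 130.
Divisors of 130: 1, 2, 5, 10, 13, 26, 65, 130.
Repeated squaring: 5^1 ≡ 5, 5^2 ≡ 25, 5^4 ≡ 101, 5^8 ≡ 114, 5^16 ≡ 27, 5^32 ≡ 74, 5^64 ≡ 105, 5^128 ≡ 21 (mod 131).
Test 5^d mod 131 for each divisor d in increasing order:
5^1 ≡ 5
5^2 ≡ 25
5^5 = 5^4·5^1 ≡ 112
5^10 = 5^8·5^2 ≡ 99
5^13 = 5^8·5^4·5^1 ≡ 61
5^26 = 5^16·5^8·5^2 ≡ 53
5^65 = 5^64·5^1 ≡ 1  ← first divisor giving 1
The order is 65.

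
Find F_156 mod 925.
817

Matrix identity: Q^n = [[F_(n+1), F_n], [F_n, F_(n-1)]] with Q = [[1,1],[1,0]].
n = 156 = 10011100₂. Square-and-multiply, entries mod 925:
Q^1 = [[1,1],[1,0]]
Q^2 = (Q^1)² = [[2,1],[1,1]]
Q^4 = (Q^2)² = [[5,3],[3,2]]
Q^9 = (Q^4)²·Q = [[55,34],[34,21]]
Q^19 = (Q^9)²·Q = [[290,481],[481,734]]
Q^39 = (Q^19)²·Q = [[480,36],[36,444]]
Q^78 = (Q^39)² = [[446,889],[889,482]]
Q^156 = (Q^78)² = [[412,817],[817,520]]
F_156 mod 925 = Q^156[0][1] = 817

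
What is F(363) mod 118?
20

Matrix identity: Q^n = [[F_(n+1), F_n], [F_n, F_(n-1)]] with Q = [[1,1],[1,0]].
n = 363 = 101101011₂. Square-and-multiply, entries mod 118:
Q^1 = [[1,1],[1,0]]
Q^2 = (Q^1)² = [[2,1],[1,1]]
Q^5 = (Q^2)²·Q = [[8,5],[5,3]]
Q^11 = (Q^5)²·Q = [[26,89],[89,55]]
Q^22 = (Q^11)² = [[101,11],[11,90]]
Q^45 = (Q^22)²·Q = [[33,56],[56,95]]
Q^90 = (Q^45)² = [[95,88],[88,7]]
Q^181 = (Q^90)²·Q = [[21,13],[13,8]]
Q^363 = (Q^181)²·Q = [[43,20],[20,23]]
F_363 mod 118 = Q^363[0][1] = 20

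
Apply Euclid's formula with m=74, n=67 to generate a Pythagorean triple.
(987, 9916, 9965)

Euclid's formula: a = m² - n², b = 2mn, c = m² + n²
m = 74, n = 67
a = 74² - 67² = 5476 - 4489 = 987
b = 2 × 74 × 67 = 9916
c = 74² + 67² = 5476 + 4489 = 9965
Verification: 987² + 9916² = 974169 + 98327056 = 99301225 = 9965² ✓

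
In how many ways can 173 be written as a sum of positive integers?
362326859895

p(n) counts ways to write n as a sum of positive integers (order ignored).
Euler's pentagonal recurrence: p(k) = p(k-1) + p(k-2) - p(k-5) - p(k-7) + p(k-12) + p(k-15) - ... (offsets j(3j∓1)/2, signs ++--, p(0)=1, p(<0)=0).
DP table for k = 0..172: p(0)=1, p(1)=1, p(2)=2, p(3)=3, p(4)=5, p(5)=7, p(6)=11, p(7)=15, p(8)=22, p(9)=30, p(10)=42, p(11)=56, p(12)=77, p(13)=101, p(14)=135, p(15)=176, p(16)=231, p(17)=297, p(18)=385, p(19)=490, p(20)=627, p(21)=792, p(22)=1002, p(23)=1255, p(24)=1575, p(25)=1958, p(26)=2436, p(27)=3010, p(28)=3718, p(29)=4565, p(30)=5604, p(31)=6842, p(32)=8349, p(33)=10143, p(34)=12310, p(35)=14883, p(36)=17977, p(37)=21637, p(38)=26015, p(39)=31185, p(40)=37338, p(41)=44583, p(42)=53174, p(43)=63261, p(44)=75175, p(45)=89134, p(46)=105558, p(47)=124754, p(48)=147273, p(49)=173525, p(50)=204226, p(51)=239943, p(52)=281589, p(53)=329931, p(54)=386155, p(55)=451276, p(56)=526823, p(57)=614154, p(58)=715220, p(59)=831820, p(60)=966467, p(61)=1121505, p(62)=1300156, p(63)=1505499, p(64)=1741630, p(65)=2012558, p(66)=2323520, p(67)=2679689, p(68)=3087735, p(69)=3554345, p(70)=4087968, p(71)=4697205, p(72)=5392783, p(73)=6185689, p(74)=7089500, p(75)=8118264, p(76)=9289091, p(77)=10619863, p(78)=12132164, p(79)=13848650, p(80)=15796476, p(81)=18004327, p(82)=20506255, p(83)=23338469, p(84)=26543660, p(85)=30167357, p(86)=34262962, p(87)=38887673, p(88)=44108109, p(89)=49995925, p(90)=56634173, p(91)=64112359, p(92)=72533807, p(93)=82010177, p(94)=92669720, p(95)=104651419, p(96)=118114304, p(97)=133230930, p(98)=150198136, p(99)=169229875, p(100)=190569292, p(101)=214481126, p(102)=241265379, p(103)=271248950, p(104)=304801365, p(105)=342325709, p(106)=384276336, p(107)=431149389, p(108)=483502844, p(109)=541946240, p(110)=607163746, p(111)=679903203, p(112)=761002156, p(113)=851376628, p(114)=952050665, p(115)=1064144451, p(116)=1188908248, p(117)=1327710076, p(118)=1482074143, p(119)=1653668665, p(120)=1844349560, p(121)=2056148051, p(122)=2291320912, p(123)=2552338241, p(124)=2841940500, p(125)=3163127352, p(126)=3519222692, p(127)=3913864295, p(128)=4351078600, p(129)=4835271870, p(130)=5371315400, p(131)=5964539504, p(132)=6620830889, p(133)=7346629512, p(134)=8149040695, p(135)=9035836076, p(136)=10015581680, p(137)=11097645016, p(138)=12292341831, p(139)=13610949895, p(140)=15065878135, p(141)=16670689208, p(142)=18440293320, p(143)=20390982757, p(144)=22540654445, p(145)=24908858009, p(146)=27517052599, p(147)=30388671978, p(148)=33549419497, p(149)=37027355200, p(150)=40853235313, p(151)=45060624582, p(152)=49686288421, p(153)=54770336324, p(154)=60356673280, p(155)=66493182097, p(156)=73232243759, p(157)=80630964769, p(158)=88751778802, p(159)=97662728555, p(160)=107438159466, p(161)=118159068427, p(162)=129913904637, p(163)=142798995930, p(164)=156919475295, p(165)=172389800255, p(166)=189334822579, p(167)=207890420102, p(168)=228204732751, p(169)=250438925115, p(170)=274768617130, p(171)=301384802048, p(172)=330495499613.
Final step: p(173) = p(172) + p(171) - p(168) - p(166) + p(161) + p(158) - p(151) - p(147) + p(138) + p(133) - p(122) - p(116) + p(103) + p(96) - p(81) - p(73) + p(56) + p(47) - p(28) - p(18)
= 330495499613 + 301384802048 - 228204732751 - 189334822579 + 118159068427 + 88751778802 - 45060624582 - 30388671978 + 12292341831 + 7346629512 - 2291320912 - 1188908248 + 271248950 + 118114304 - 18004327 - 6185689 + 526823 + 124754 - 3718 - 385
= 362326859895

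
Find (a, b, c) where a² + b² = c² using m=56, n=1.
(3135, 112, 3137)

Euclid's formula: a = m² - n², b = 2mn, c = m² + n²
m = 56, n = 1
a = 56² - 1² = 3136 - 1 = 3135
b = 2 × 56 × 1 = 112
c = 56² + 1² = 3136 + 1 = 3137
Verification: 3135² + 112² = 9828225 + 12544 = 9840769 = 3137² ✓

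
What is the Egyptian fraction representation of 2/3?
1/2 + 1/6

Greedy algorithm:
2/3: ceiling(3/2) = 2, use 1/2
1/6: ceiling(6/1) = 6, use 1/6
Result: 2/3 = 1/2 + 1/6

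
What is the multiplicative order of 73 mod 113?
16

113 is prime, so ord(73) divides φ(113) = 112.
Divisors of 112: 1, 2, 4, 7, 8, 14, 16, 28, 56, 112.
Repeated squaring: 73^1 ≡ 73, 73^2 ≡ 18, 73^4 ≡ 98, 73^8 ≡ 112, 73^16 ≡ 1, 73^32 ≡ 1, 73^64 ≡ 1 (mod 113).
Test 73^d mod 113 for each divisor d in increasing order:
73^1 ≡ 73
73^2 ≡ 18
73^4 ≡ 98
73^7 = 73^4·73^2·73^1 ≡ 65
73^8 ≡ 112
73^14 = 73^8·73^4·73^2 ≡ 44
73^16 ≡ 1  ← first divisor giving 1
The order is 16.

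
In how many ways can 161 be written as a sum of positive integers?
118159068427

p(n) counts ways to write n as a sum of positive integers (order ignored).
Euler's pentagonal recurrence: p(k) = p(k-1) + p(k-2) - p(k-5) - p(k-7) + p(k-12) + p(k-15) - ... (offsets j(3j∓1)/2, signs ++--, p(0)=1, p(<0)=0).
DP table for k = 0..160: p(0)=1, p(1)=1, p(2)=2, p(3)=3, p(4)=5, p(5)=7, p(6)=11, p(7)=15, p(8)=22, p(9)=30, p(10)=42, p(11)=56, p(12)=77, p(13)=101, p(14)=135, p(15)=176, p(16)=231, p(17)=297, p(18)=385, p(19)=490, p(20)=627, p(21)=792, p(22)=1002, p(23)=1255, p(24)=1575, p(25)=1958, p(26)=2436, p(27)=3010, p(28)=3718, p(29)=4565, p(30)=5604, p(31)=6842, p(32)=8349, p(33)=10143, p(34)=12310, p(35)=14883, p(36)=17977, p(37)=21637, p(38)=26015, p(39)=31185, p(40)=37338, p(41)=44583, p(42)=53174, p(43)=63261, p(44)=75175, p(45)=89134, p(46)=105558, p(47)=124754, p(48)=147273, p(49)=173525, p(50)=204226, p(51)=239943, p(52)=281589, p(53)=329931, p(54)=386155, p(55)=451276, p(56)=526823, p(57)=614154, p(58)=715220, p(59)=831820, p(60)=966467, p(61)=1121505, p(62)=1300156, p(63)=1505499, p(64)=1741630, p(65)=2012558, p(66)=2323520, p(67)=2679689, p(68)=3087735, p(69)=3554345, p(70)=4087968, p(71)=4697205, p(72)=5392783, p(73)=6185689, p(74)=7089500, p(75)=8118264, p(76)=9289091, p(77)=10619863, p(78)=12132164, p(79)=13848650, p(80)=15796476, p(81)=18004327, p(82)=20506255, p(83)=23338469, p(84)=26543660, p(85)=30167357, p(86)=34262962, p(87)=38887673, p(88)=44108109, p(89)=49995925, p(90)=56634173, p(91)=64112359, p(92)=72533807, p(93)=82010177, p(94)=92669720, p(95)=104651419, p(96)=118114304, p(97)=133230930, p(98)=150198136, p(99)=169229875, p(100)=190569292, p(101)=214481126, p(102)=241265379, p(103)=271248950, p(104)=304801365, p(105)=342325709, p(106)=384276336, p(107)=431149389, p(108)=483502844, p(109)=541946240, p(110)=607163746, p(111)=679903203, p(112)=761002156, p(113)=851376628, p(114)=952050665, p(115)=1064144451, p(116)=1188908248, p(117)=1327710076, p(118)=1482074143, p(119)=1653668665, p(120)=1844349560, p(121)=2056148051, p(122)=2291320912, p(123)=2552338241, p(124)=2841940500, p(125)=3163127352, p(126)=3519222692, p(127)=3913864295, p(128)=4351078600, p(129)=4835271870, p(130)=5371315400, p(131)=5964539504, p(132)=6620830889, p(133)=7346629512, p(134)=8149040695, p(135)=9035836076, p(136)=10015581680, p(137)=11097645016, p(138)=12292341831, p(139)=13610949895, p(140)=15065878135, p(141)=16670689208, p(142)=18440293320, p(143)=20390982757, p(144)=22540654445, p(145)=24908858009, p(146)=27517052599, p(147)=30388671978, p(148)=33549419497, p(149)=37027355200, p(150)=40853235313, p(151)=45060624582, p(152)=49686288421, p(153)=54770336324, p(154)=60356673280, p(155)=66493182097, p(156)=73232243759, p(157)=80630964769, p(158)=88751778802, p(159)=97662728555, p(160)=107438159466.
Final step: p(161) = p(160) + p(159) - p(156) - p(154) + p(149) + p(146) - p(139) - p(135) + p(126) + p(121) - p(110) - p(104) + p(91) + p(84) - p(69) - p(61) + p(44) + p(35) - p(16) - p(6)
= 107438159466 + 97662728555 - 73232243759 - 60356673280 + 37027355200 + 27517052599 - 13610949895 - 9035836076 + 3519222692 + 2056148051 - 607163746 - 304801365 + 64112359 + 26543660 - 3554345 - 1121505 + 75175 + 14883 - 231 - 11
= 118159068427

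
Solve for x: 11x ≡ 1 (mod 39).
32

gcd(11, 39) = 1, so the inverse exists.
Extended Euclidean algorithm on (39, 11):
39 = 3 × 11 + 6  ⟹  6 = (1)·39 + (-3)·11
11 = 1 × 6 + 5  ⟹  5 = (-1)·39 + (4)·11
6 = 1 × 5 + 1  ⟹  1 = (2)·39 + (-7)·11
So (-7)·11 ≡ 1 (mod 39), i.e. 11^(-1) ≡ -7 ≡ 32 (mod 39).
Check: 11 × 32 = 352 ≡ 1 (mod 39)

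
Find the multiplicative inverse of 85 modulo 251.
189

gcd(85, 251) = 1, so the inverse exists.
Extended Euclidean algorithm on (251, 85):
251 = 2 × 85 + 81  ⟹  81 = (1)·251 + (-2)·85
85 = 1 × 81 + 4  ⟹  4 = (-1)·251 + (3)·85
81 = 20 × 4 + 1  ⟹  1 = (21)·251 + (-62)·85
So (-62)·85 ≡ 1 (mod 251), i.e. 85^(-1) ≡ -62 ≡ 189 (mod 251).
Check: 85 × 189 = 16065 ≡ 1 (mod 251)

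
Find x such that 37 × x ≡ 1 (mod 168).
109

gcd(37, 168) = 1, so the inverse exists.
Extended Euclidean algorithm on (168, 37):
168 = 4 × 37 + 20  ⟹  20 = (1)·168 + (-4)·37
37 = 1 × 20 + 17  ⟹  17 = (-1)·168 + (5)·37
20 = 1 × 17 + 3  ⟹  3 = (2)·168 + (-9)·37
17 = 5 × 3 + 2  ⟹  2 = (-11)·168 + (50)·37
3 = 1 × 2 + 1  ⟹  1 = (13)·168 + (-59)·37
So (-59)·37 ≡ 1 (mod 168), i.e. 37^(-1) ≡ -59 ≡ 109 (mod 168).
Check: 37 × 109 = 4033 ≡ 1 (mod 168)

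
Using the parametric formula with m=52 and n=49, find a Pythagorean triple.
(303, 5096, 5105)

Euclid's formula: a = m² - n², b = 2mn, c = m² + n²
m = 52, n = 49
a = 52² - 49² = 2704 - 2401 = 303
b = 2 × 52 × 49 = 5096
c = 52² + 49² = 2704 + 2401 = 5105
Verification: 303² + 5096² = 91809 + 25969216 = 26061025 = 5105² ✓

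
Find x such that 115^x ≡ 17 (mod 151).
104

Baby-step giant-step with step n = ⌈√151⌉ = 13.
Baby steps 115^j mod 151 (j:value) for j=0..12: 0:1, 1:115, 2:88, 3:3, 4:43, 5:113, 6:9, 7:129, 8:37, 9:27, 10:85, 11:111, 12:81.
Giant-step multiplier: 115^(-13) ≡ 115^(150-13) = 115^137 ≡ 106 (mod 151).
Giant steps γ_i = 17·106^i mod 151: γ_0=17, γ_1=141, γ_2=148, γ_3=135, γ_4=116, γ_5=65, γ_6=95, γ_7=104, γ_8=1 (in table at j=0).
x = i·n + j = 8·13 + 0 = 104.
Check: 115^104 ≡ 17 (mod 151).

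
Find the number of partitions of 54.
386155

p(n) counts ways to write n as a sum of positive integers (order ignored).
Euler's pentagonal recurrence: p(k) = p(k-1) + p(k-2) - p(k-5) - p(k-7) + p(k-12) + p(k-15) - ... (offsets j(3j∓1)/2, signs ++--, p(0)=1, p(<0)=0).
DP table for k = 0..53: p(0)=1, p(1)=1, p(2)=2, p(3)=3, p(4)=5, p(5)=7, p(6)=11, p(7)=15, p(8)=22, p(9)=30, p(10)=42, p(11)=56, p(12)=77, p(13)=101, p(14)=135, p(15)=176, p(16)=231, p(17)=297, p(18)=385, p(19)=490, p(20)=627, p(21)=792, p(22)=1002, p(23)=1255, p(24)=1575, p(25)=1958, p(26)=2436, p(27)=3010, p(28)=3718, p(29)=4565, p(30)=5604, p(31)=6842, p(32)=8349, p(33)=10143, p(34)=12310, p(35)=14883, p(36)=17977, p(37)=21637, p(38)=26015, p(39)=31185, p(40)=37338, p(41)=44583, p(42)=53174, p(43)=63261, p(44)=75175, p(45)=89134, p(46)=105558, p(47)=124754, p(48)=147273, p(49)=173525, p(50)=204226, p(51)=239943, p(52)=281589, p(53)=329931.
Final step: p(54) = p(53) + p(52) - p(49) - p(47) + p(42) + p(39) - p(32) - p(28) + p(19) + p(14) - p(3)
= 329931 + 281589 - 173525 - 124754 + 53174 + 31185 - 8349 - 3718 + 490 + 135 - 3
= 386155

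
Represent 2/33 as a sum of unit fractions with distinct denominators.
1/17 + 1/561

Greedy algorithm:
2/33: ceiling(33/2) = 17, use 1/17
1/561: ceiling(561/1) = 561, use 1/561
Result: 2/33 = 1/17 + 1/561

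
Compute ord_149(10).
148

149 is prime, so ord(10) divides φ(149) = 148.
Divisors of 148: 1, 2, 4, 37, 74, 148.
Repeated squaring: 10^1 ≡ 10, 10^2 ≡ 100, 10^4 ≡ 17, 10^8 ≡ 140, 10^16 ≡ 81, 10^32 ≡ 5, 10^64 ≡ 25, 10^128 ≡ 29 (mod 149).
Test 10^d mod 149 for each divisor d in increasing order:
10^1 ≡ 10
10^2 ≡ 100
10^4 ≡ 17
10^37 = 10^32·10^4·10^1 ≡ 105
10^74 = 10^64·10^8·10^2 ≡ 148
10^148 = 10^128·10^16·10^4 ≡ 1  ← first divisor giving 1
The order is 148.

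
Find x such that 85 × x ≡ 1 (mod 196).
113

gcd(85, 196) = 1, so the inverse exists.
Extended Euclidean algorithm on (196, 85):
196 = 2 × 85 + 26  ⟹  26 = (1)·196 + (-2)·85
85 = 3 × 26 + 7  ⟹  7 = (-3)·196 + (7)·85
26 = 3 × 7 + 5  ⟹  5 = (10)·196 + (-23)·85
7 = 1 × 5 + 2  ⟹  2 = (-13)·196 + (30)·85
5 = 2 × 2 + 1  ⟹  1 = (36)·196 + (-83)·85
So (-83)·85 ≡ 1 (mod 196), i.e. 85^(-1) ≡ -83 ≡ 113 (mod 196).
Check: 85 × 113 = 9605 ≡ 1 (mod 196)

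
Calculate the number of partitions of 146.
27517052599

p(n) counts ways to write n as a sum of positive integers (order ignored).
Euler's pentagonal recurrence: p(k) = p(k-1) + p(k-2) - p(k-5) - p(k-7) + p(k-12) + p(k-15) - ... (offsets j(3j∓1)/2, signs ++--, p(0)=1, p(<0)=0).
DP table for k = 0..145: p(0)=1, p(1)=1, p(2)=2, p(3)=3, p(4)=5, p(5)=7, p(6)=11, p(7)=15, p(8)=22, p(9)=30, p(10)=42, p(11)=56, p(12)=77, p(13)=101, p(14)=135, p(15)=176, p(16)=231, p(17)=297, p(18)=385, p(19)=490, p(20)=627, p(21)=792, p(22)=1002, p(23)=1255, p(24)=1575, p(25)=1958, p(26)=2436, p(27)=3010, p(28)=3718, p(29)=4565, p(30)=5604, p(31)=6842, p(32)=8349, p(33)=10143, p(34)=12310, p(35)=14883, p(36)=17977, p(37)=21637, p(38)=26015, p(39)=31185, p(40)=37338, p(41)=44583, p(42)=53174, p(43)=63261, p(44)=75175, p(45)=89134, p(46)=105558, p(47)=124754, p(48)=147273, p(49)=173525, p(50)=204226, p(51)=239943, p(52)=281589, p(53)=329931, p(54)=386155, p(55)=451276, p(56)=526823, p(57)=614154, p(58)=715220, p(59)=831820, p(60)=966467, p(61)=1121505, p(62)=1300156, p(63)=1505499, p(64)=1741630, p(65)=2012558, p(66)=2323520, p(67)=2679689, p(68)=3087735, p(69)=3554345, p(70)=4087968, p(71)=4697205, p(72)=5392783, p(73)=6185689, p(74)=7089500, p(75)=8118264, p(76)=9289091, p(77)=10619863, p(78)=12132164, p(79)=13848650, p(80)=15796476, p(81)=18004327, p(82)=20506255, p(83)=23338469, p(84)=26543660, p(85)=30167357, p(86)=34262962, p(87)=38887673, p(88)=44108109, p(89)=49995925, p(90)=56634173, p(91)=64112359, p(92)=72533807, p(93)=82010177, p(94)=92669720, p(95)=104651419, p(96)=118114304, p(97)=133230930, p(98)=150198136, p(99)=169229875, p(100)=190569292, p(101)=214481126, p(102)=241265379, p(103)=271248950, p(104)=304801365, p(105)=342325709, p(106)=384276336, p(107)=431149389, p(108)=483502844, p(109)=541946240, p(110)=607163746, p(111)=679903203, p(112)=761002156, p(113)=851376628, p(114)=952050665, p(115)=1064144451, p(116)=1188908248, p(117)=1327710076, p(118)=1482074143, p(119)=1653668665, p(120)=1844349560, p(121)=2056148051, p(122)=2291320912, p(123)=2552338241, p(124)=2841940500, p(125)=3163127352, p(126)=3519222692, p(127)=3913864295, p(128)=4351078600, p(129)=4835271870, p(130)=5371315400, p(131)=5964539504, p(132)=6620830889, p(133)=7346629512, p(134)=8149040695, p(135)=9035836076, p(136)=10015581680, p(137)=11097645016, p(138)=12292341831, p(139)=13610949895, p(140)=15065878135, p(141)=16670689208, p(142)=18440293320, p(143)=20390982757, p(144)=22540654445, p(145)=24908858009.
Final step: p(146) = p(145) + p(144) - p(141) - p(139) + p(134) + p(131) - p(124) - p(120) + p(111) + p(106) - p(95) - p(89) + p(76) + p(69) - p(54) - p(46) + p(29) + p(20) - p(1)
= 24908858009 + 22540654445 - 16670689208 - 13610949895 + 8149040695 + 5964539504 - 2841940500 - 1844349560 + 679903203 + 384276336 - 104651419 - 49995925 + 9289091 + 3554345 - 386155 - 105558 + 4565 + 627 - 1
= 27517052599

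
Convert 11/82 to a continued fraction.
[0; 7, 2, 5]

Euclidean algorithm steps:
11 = 0 × 82 + 11
82 = 7 × 11 + 5
11 = 2 × 5 + 1
5 = 5 × 1 + 0
Continued fraction: [0; 7, 2, 5]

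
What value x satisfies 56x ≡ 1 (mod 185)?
76

gcd(56, 185) = 1, so the inverse exists.
Extended Euclidean algorithm on (185, 56):
185 = 3 × 56 + 17  ⟹  17 = (1)·185 + (-3)·56
56 = 3 × 17 + 5  ⟹  5 = (-3)·185 + (10)·56
17 = 3 × 5 + 2  ⟹  2 = (10)·185 + (-33)·56
5 = 2 × 2 + 1  ⟹  1 = (-23)·185 + (76)·56
So (76)·56 ≡ 1 (mod 185), i.e. 56^(-1) ≡ 76 (mod 185).
Check: 56 × 76 = 4256 ≡ 1 (mod 185)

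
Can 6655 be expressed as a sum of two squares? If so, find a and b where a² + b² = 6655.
Not possible

Factorization: 6655 = 5 × 11^3
By Fermat: n is sum of two squares iff every prime p ≡ 3 (mod 4) appears to even power.
Prime(s) ≡ 3 (mod 4) with odd exponent: [(11, 3)]
Therefore 6655 cannot be expressed as a² + b².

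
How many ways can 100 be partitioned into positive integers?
190569292

p(n) counts ways to write n as a sum of positive integers (order ignored).
Euler's pentagonal recurrence: p(k) = p(k-1) + p(k-2) - p(k-5) - p(k-7) + p(k-12) + p(k-15) - ... (offsets j(3j∓1)/2, signs ++--, p(0)=1, p(<0)=0).
DP table for k = 0..99: p(0)=1, p(1)=1, p(2)=2, p(3)=3, p(4)=5, p(5)=7, p(6)=11, p(7)=15, p(8)=22, p(9)=30, p(10)=42, p(11)=56, p(12)=77, p(13)=101, p(14)=135, p(15)=176, p(16)=231, p(17)=297, p(18)=385, p(19)=490, p(20)=627, p(21)=792, p(22)=1002, p(23)=1255, p(24)=1575, p(25)=1958, p(26)=2436, p(27)=3010, p(28)=3718, p(29)=4565, p(30)=5604, p(31)=6842, p(32)=8349, p(33)=10143, p(34)=12310, p(35)=14883, p(36)=17977, p(37)=21637, p(38)=26015, p(39)=31185, p(40)=37338, p(41)=44583, p(42)=53174, p(43)=63261, p(44)=75175, p(45)=89134, p(46)=105558, p(47)=124754, p(48)=147273, p(49)=173525, p(50)=204226, p(51)=239943, p(52)=281589, p(53)=329931, p(54)=386155, p(55)=451276, p(56)=526823, p(57)=614154, p(58)=715220, p(59)=831820, p(60)=966467, p(61)=1121505, p(62)=1300156, p(63)=1505499, p(64)=1741630, p(65)=2012558, p(66)=2323520, p(67)=2679689, p(68)=3087735, p(69)=3554345, p(70)=4087968, p(71)=4697205, p(72)=5392783, p(73)=6185689, p(74)=7089500, p(75)=8118264, p(76)=9289091, p(77)=10619863, p(78)=12132164, p(79)=13848650, p(80)=15796476, p(81)=18004327, p(82)=20506255, p(83)=23338469, p(84)=26543660, p(85)=30167357, p(86)=34262962, p(87)=38887673, p(88)=44108109, p(89)=49995925, p(90)=56634173, p(91)=64112359, p(92)=72533807, p(93)=82010177, p(94)=92669720, p(95)=104651419, p(96)=118114304, p(97)=133230930, p(98)=150198136, p(99)=169229875.
Final step: p(100) = p(99) + p(98) - p(95) - p(93) + p(88) + p(85) - p(78) - p(74) + p(65) + p(60) - p(49) - p(43) + p(30) + p(23) - p(8) - p(0)
= 169229875 + 150198136 - 104651419 - 82010177 + 44108109 + 30167357 - 12132164 - 7089500 + 2012558 + 966467 - 173525 - 63261 + 5604 + 1255 - 22 - 1
= 190569292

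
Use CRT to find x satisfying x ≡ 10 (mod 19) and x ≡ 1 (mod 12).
181

Using Chinese Remainder Theorem:
M = 19 × 12 = 228
M1 = 12, M2 = 19
y1 = 12^(-1) mod 19 = 8
y2 = 19^(-1) mod 12 = 7
x = (10×12×8 + 1×19×7) mod 228 = 181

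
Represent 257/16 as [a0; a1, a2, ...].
[16; 16]

Euclidean algorithm steps:
257 = 16 × 16 + 1
16 = 16 × 1 + 0
Continued fraction: [16; 16]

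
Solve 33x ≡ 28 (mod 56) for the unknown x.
x ≡ 28 (mod 56)

gcd(33, 56) = 1, which divides 28, so solutions exist.
Find 33^(-1) mod 56 by the extended Euclidean algorithm:
56 = 1 × 33 + 23  ⟹  23 = (1)·56 + (-1)·33
33 = 1 × 23 + 10  ⟹  10 = (-1)·56 + (2)·33
23 = 2 × 10 + 3  ⟹  3 = (3)·56 + (-5)·33
10 = 3 × 3 + 1  ⟹  1 = (-10)·56 + (17)·33
So (17)·33 ≡ 1 (mod 56), i.e. 33^(-1) ≡ 17 (mod 56).
x ≡ 17 × 28 = 476 ≡ 28 (mod 56).
Check: 33 × 28 = 924 ≡ 28 (mod 56).
Unique solution: x ≡ 28 (mod 56)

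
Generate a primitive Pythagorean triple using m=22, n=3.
(475, 132, 493)

Euclid's formula: a = m² - n², b = 2mn, c = m² + n²
m = 22, n = 3
a = 22² - 3² = 484 - 9 = 475
b = 2 × 22 × 3 = 132
c = 22² + 3² = 484 + 9 = 493
Verification: 475² + 132² = 225625 + 17424 = 243049 = 493² ✓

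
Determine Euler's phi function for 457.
456

457 = 457
φ(n) = n × ∏(1 - 1/p) for each prime p dividing n
φ(457) = 457 × (1 - 1/457) = 456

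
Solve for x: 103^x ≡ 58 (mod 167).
108

Baby-step giant-step with step n = ⌈√167⌉ = 13.
Baby steps 103^j mod 167 (j:value) for j=0..12: 0:1, 1:103, 2:88, 3:46, 4:62, 5:40, 6:112, 7:13, 8:3, 9:142, 10:97, 11:138, 12:19.
Giant-step multiplier: 103^(-13) ≡ 103^(166-13) = 103^153 ≡ 135 (mod 167).
Giant steps γ_i = 58·135^i mod 167: γ_0=58, γ_1=148, γ_2=107, γ_3=83, γ_4=16, γ_5=156, γ_6=18, γ_7=92, γ_8=62 (in table at j=4).
x = i·n + j = 8·13 + 4 = 108.
Check: 103^108 ≡ 58 (mod 167).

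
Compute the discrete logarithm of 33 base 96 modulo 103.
76

Baby-step giant-step with step n = ⌈√103⌉ = 11.
Baby steps 96^j mod 103 (j:value) for j=0..10: 0:1, 1:96, 2:49, 3:69, 4:32, 5:85, 6:23, 7:45, 8:97, 9:42, 10:15.
Giant-step multiplier: 96^(-11) ≡ 96^(102-11) = 96^91 ≡ 51 (mod 103).
Giant steps γ_i = 33·51^i mod 103: γ_0=33, γ_1=35, γ_2=34, γ_3=86, γ_4=60, γ_5=73, γ_6=15 (in table at j=10).
x = i·n + j = 6·11 + 10 = 76.
Check: 96^76 ≡ 33 (mod 103).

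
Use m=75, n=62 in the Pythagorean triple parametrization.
(1781, 9300, 9469)

Euclid's formula: a = m² - n², b = 2mn, c = m² + n²
m = 75, n = 62
a = 75² - 62² = 5625 - 3844 = 1781
b = 2 × 75 × 62 = 9300
c = 75² + 62² = 5625 + 3844 = 9469
Verification: 1781² + 9300² = 3171961 + 86490000 = 89661961 = 9469² ✓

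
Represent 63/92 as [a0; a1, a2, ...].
[0; 1, 2, 5, 1, 4]

Euclidean algorithm steps:
63 = 0 × 92 + 63
92 = 1 × 63 + 29
63 = 2 × 29 + 5
29 = 5 × 5 + 4
5 = 1 × 4 + 1
4 = 4 × 1 + 0
Continued fraction: [0; 1, 2, 5, 1, 4]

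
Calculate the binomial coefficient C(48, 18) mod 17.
11

Using Lucas' theorem:
Write n=48 and k=18 in base 17:
n in base 17: [2, 14]
k in base 17: [1, 1]
C(48,18) mod 17 = ∏ C(n_i, k_i) mod 17
Digit binomials (mod 17): C(2,1) = 2; C(14,1) = 14
Product: 2 × 14 = 28 ≡ 11 (mod 17)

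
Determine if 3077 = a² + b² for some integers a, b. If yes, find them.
26² + 49² (a=26, b=49)

Factorization: 3077 = 17 × 181
By Fermat: n is sum of two squares iff every prime p ≡ 3 (mod 4) appears to even power.
All primes ≡ 3 (mod 4) appear to even power.
Search a = 0, 1, 2, … for 3077 - a² a perfect square: first hit at a = 26: 3077 - 676 = 2401 = 49².
3077 = 26² + 49² = 676 + 2401 ✓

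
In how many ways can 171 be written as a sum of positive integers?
301384802048

p(n) counts ways to write n as a sum of positive integers (order ignored).
Euler's pentagonal recurrence: p(k) = p(k-1) + p(k-2) - p(k-5) - p(k-7) + p(k-12) + p(k-15) - ... (offsets j(3j∓1)/2, signs ++--, p(0)=1, p(<0)=0).
DP table for k = 0..170: p(0)=1, p(1)=1, p(2)=2, p(3)=3, p(4)=5, p(5)=7, p(6)=11, p(7)=15, p(8)=22, p(9)=30, p(10)=42, p(11)=56, p(12)=77, p(13)=101, p(14)=135, p(15)=176, p(16)=231, p(17)=297, p(18)=385, p(19)=490, p(20)=627, p(21)=792, p(22)=1002, p(23)=1255, p(24)=1575, p(25)=1958, p(26)=2436, p(27)=3010, p(28)=3718, p(29)=4565, p(30)=5604, p(31)=6842, p(32)=8349, p(33)=10143, p(34)=12310, p(35)=14883, p(36)=17977, p(37)=21637, p(38)=26015, p(39)=31185, p(40)=37338, p(41)=44583, p(42)=53174, p(43)=63261, p(44)=75175, p(45)=89134, p(46)=105558, p(47)=124754, p(48)=147273, p(49)=173525, p(50)=204226, p(51)=239943, p(52)=281589, p(53)=329931, p(54)=386155, p(55)=451276, p(56)=526823, p(57)=614154, p(58)=715220, p(59)=831820, p(60)=966467, p(61)=1121505, p(62)=1300156, p(63)=1505499, p(64)=1741630, p(65)=2012558, p(66)=2323520, p(67)=2679689, p(68)=3087735, p(69)=3554345, p(70)=4087968, p(71)=4697205, p(72)=5392783, p(73)=6185689, p(74)=7089500, p(75)=8118264, p(76)=9289091, p(77)=10619863, p(78)=12132164, p(79)=13848650, p(80)=15796476, p(81)=18004327, p(82)=20506255, p(83)=23338469, p(84)=26543660, p(85)=30167357, p(86)=34262962, p(87)=38887673, p(88)=44108109, p(89)=49995925, p(90)=56634173, p(91)=64112359, p(92)=72533807, p(93)=82010177, p(94)=92669720, p(95)=104651419, p(96)=118114304, p(97)=133230930, p(98)=150198136, p(99)=169229875, p(100)=190569292, p(101)=214481126, p(102)=241265379, p(103)=271248950, p(104)=304801365, p(105)=342325709, p(106)=384276336, p(107)=431149389, p(108)=483502844, p(109)=541946240, p(110)=607163746, p(111)=679903203, p(112)=761002156, p(113)=851376628, p(114)=952050665, p(115)=1064144451, p(116)=1188908248, p(117)=1327710076, p(118)=1482074143, p(119)=1653668665, p(120)=1844349560, p(121)=2056148051, p(122)=2291320912, p(123)=2552338241, p(124)=2841940500, p(125)=3163127352, p(126)=3519222692, p(127)=3913864295, p(128)=4351078600, p(129)=4835271870, p(130)=5371315400, p(131)=5964539504, p(132)=6620830889, p(133)=7346629512, p(134)=8149040695, p(135)=9035836076, p(136)=10015581680, p(137)=11097645016, p(138)=12292341831, p(139)=13610949895, p(140)=15065878135, p(141)=16670689208, p(142)=18440293320, p(143)=20390982757, p(144)=22540654445, p(145)=24908858009, p(146)=27517052599, p(147)=30388671978, p(148)=33549419497, p(149)=37027355200, p(150)=40853235313, p(151)=45060624582, p(152)=49686288421, p(153)=54770336324, p(154)=60356673280, p(155)=66493182097, p(156)=73232243759, p(157)=80630964769, p(158)=88751778802, p(159)=97662728555, p(160)=107438159466, p(161)=118159068427, p(162)=129913904637, p(163)=142798995930, p(164)=156919475295, p(165)=172389800255, p(166)=189334822579, p(167)=207890420102, p(168)=228204732751, p(169)=250438925115, p(170)=274768617130.
Final step: p(171) = p(170) + p(169) - p(166) - p(164) + p(159) + p(156) - p(149) - p(145) + p(136) + p(131) - p(120) - p(114) + p(101) + p(94) - p(79) - p(71) + p(54) + p(45) - p(26) - p(16)
= 274768617130 + 250438925115 - 189334822579 - 156919475295 + 97662728555 + 73232243759 - 37027355200 - 24908858009 + 10015581680 + 5964539504 - 1844349560 - 952050665 + 214481126 + 92669720 - 13848650 - 4697205 + 386155 + 89134 - 2436 - 231
= 301384802048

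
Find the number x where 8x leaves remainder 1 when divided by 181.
68

gcd(8, 181) = 1, so the inverse exists.
Extended Euclidean algorithm on (181, 8):
181 = 22 × 8 + 5  ⟹  5 = (1)·181 + (-22)·8
8 = 1 × 5 + 3  ⟹  3 = (-1)·181 + (23)·8
5 = 1 × 3 + 2  ⟹  2 = (2)·181 + (-45)·8
3 = 1 × 2 + 1  ⟹  1 = (-3)·181 + (68)·8
So (68)·8 ≡ 1 (mod 181), i.e. 8^(-1) ≡ 68 (mod 181).
Check: 8 × 68 = 544 ≡ 1 (mod 181)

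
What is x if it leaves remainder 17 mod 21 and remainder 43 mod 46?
227

Using Chinese Remainder Theorem:
M = 21 × 46 = 966
M1 = 46, M2 = 21
y1 = 46^(-1) mod 21 = 16
y2 = 21^(-1) mod 46 = 11
x = (17×46×16 + 43×21×11) mod 966 = 227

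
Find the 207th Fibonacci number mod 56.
50

Matrix identity: Q^n = [[F_(n+1), F_n], [F_n, F_(n-1)]] with Q = [[1,1],[1,0]].
n = 207 = 11001111₂. Square-and-multiply, entries mod 56:
Q^1 = [[1,1],[1,0]]
Q^3 = (Q^1)²·Q = [[3,2],[2,1]]
Q^6 = (Q^3)² = [[13,8],[8,5]]
Q^12 = (Q^6)² = [[9,32],[32,33]]
Q^25 = (Q^12)²·Q = [[41,41],[41,0]]
Q^51 = (Q^25)²·Q = [[3,2],[2,1]]
Q^103 = (Q^51)²·Q = [[21,13],[13,8]]
Q^207 = (Q^103)²·Q = [[35,50],[50,41]]
F_207 mod 56 = Q^207[0][1] = 50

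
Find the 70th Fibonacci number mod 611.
572

Matrix identity: Q^n = [[F_(n+1), F_n], [F_n, F_(n-1)]] with Q = [[1,1],[1,0]].
n = 70 = 1000110₂. Square-and-multiply, entries mod 611:
Q^1 = [[1,1],[1,0]]
Q^2 = (Q^1)² = [[2,1],[1,1]]
Q^4 = (Q^2)² = [[5,3],[3,2]]
Q^8 = (Q^4)² = [[34,21],[21,13]]
Q^17 = (Q^8)²·Q = [[140,375],[375,376]]
Q^35 = (Q^17)²·Q = [[567,143],[143,424]]
Q^70 = (Q^35)² = [[389,572],[572,428]]
F_70 mod 611 = Q^70[0][1] = 572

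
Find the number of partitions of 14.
135

p(n) counts ways to write n as a sum of positive integers (order ignored).
Euler's pentagonal recurrence: p(k) = p(k-1) + p(k-2) - p(k-5) - p(k-7) + p(k-12) + p(k-15) - ... (offsets j(3j∓1)/2, signs ++--, p(0)=1, p(<0)=0).
DP table for k = 0..13: p(0)=1, p(1)=1, p(2)=2, p(3)=3, p(4)=5, p(5)=7, p(6)=11, p(7)=15, p(8)=22, p(9)=30, p(10)=42, p(11)=56, p(12)=77, p(13)=101.
Final step: p(14) = p(13) + p(12) - p(9) - p(7) + p(2)
= 101 + 77 - 30 - 15 + 2
= 135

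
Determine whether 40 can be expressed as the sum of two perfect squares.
2² + 6² (a=2, b=6)

Factorization: 40 = 2^3 × 5
By Fermat: n is sum of two squares iff every prime p ≡ 3 (mod 4) appears to even power.
All primes ≡ 3 (mod 4) appear to even power.
Search a = 0, 1, 2, … for 40 - a² a perfect square: first hit at a = 2: 40 - 4 = 36 = 6².
40 = 2² + 6² = 4 + 36 ✓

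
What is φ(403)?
360

403 = 13 × 31
φ(n) = n × ∏(1 - 1/p) for each prime p dividing n
φ(403) = 403 × (1 - 1/13) × (1 - 1/31) = 360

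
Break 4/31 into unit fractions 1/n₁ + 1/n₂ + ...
1/8 + 1/248

Greedy algorithm:
4/31: ceiling(31/4) = 8, use 1/8
1/248: ceiling(248/1) = 248, use 1/248
Result: 4/31 = 1/8 + 1/248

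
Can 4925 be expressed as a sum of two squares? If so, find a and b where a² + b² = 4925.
5² + 70² (a=5, b=70)

Factorization: 4925 = 5^2 × 197
By Fermat: n is sum of two squares iff every prime p ≡ 3 (mod 4) appears to even power.
All primes ≡ 3 (mod 4) appear to even power.
Search a = 0, 1, 2, … for 4925 - a² a perfect square: first hit at a = 5: 4925 - 25 = 4900 = 70².
4925 = 5² + 70² = 25 + 4900 ✓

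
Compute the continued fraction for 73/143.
[0; 1, 1, 23, 3]

Euclidean algorithm steps:
73 = 0 × 143 + 73
143 = 1 × 73 + 70
73 = 1 × 70 + 3
70 = 23 × 3 + 1
3 = 3 × 1 + 0
Continued fraction: [0; 1, 1, 23, 3]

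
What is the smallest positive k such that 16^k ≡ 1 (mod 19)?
9

19 is prime, so ord(16) divides φ(19) = 18.
Divisors of 18: 1, 2, 3, 6, 9, 18.
Repeated squaring: 16^1 ≡ 16, 16^2 ≡ 9, 16^4 ≡ 5, 16^8 ≡ 6, 16^16 ≡ 17 (mod 19).
Test 16^d mod 19 for each divisor d in increasing order:
16^1 ≡ 16
16^2 ≡ 9
16^3 = 16^2·16^1 ≡ 11
16^6 = 16^4·16^2 ≡ 7
16^9 = 16^8·16^1 ≡ 1  ← first divisor giving 1
The order is 9.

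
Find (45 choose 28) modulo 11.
0

Using Lucas' theorem:
Write n=45 and k=28 in base 11:
n in base 11: [4, 1]
k in base 11: [2, 6]
C(45,28) mod 11 = ∏ C(n_i, k_i) mod 11
Digit binomials (mod 11): C(4,2) = 6; C(1,6) = 0 (k_i > n_i)
Product: 6 × 0 = 0 ≡ 0 (mod 11)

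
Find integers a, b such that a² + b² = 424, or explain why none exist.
10² + 18² (a=10, b=18)

Factorization: 424 = 2^3 × 53
By Fermat: n is sum of two squares iff every prime p ≡ 3 (mod 4) appears to even power.
All primes ≡ 3 (mod 4) appear to even power.
Search a = 0, 1, 2, … for 424 - a² a perfect square: first hit at a = 10: 424 - 100 = 324 = 18².
424 = 10² + 18² = 100 + 324 ✓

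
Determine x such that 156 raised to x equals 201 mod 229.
161

Baby-step giant-step with step n = ⌈√229⌉ = 16.
Baby steps 156^j mod 229 (j:value) for j=0..15: 0:1, 1:156, 2:62, 3:54, 4:180, 5:142, 6:168, 7:102, 8:111, 9:141, 10:12, 11:40, 12:57, 13:190, 14:99, 15:101.
Giant-step multiplier: 156^(-16) ≡ 156^(228-16) = 156^212 ≡ 173 (mod 229).
Giant steps γ_i = 201·173^i mod 229: γ_0=201, γ_1=194, γ_2=128, γ_3=160, γ_4=200, γ_5=21, γ_6=198, γ_7=133, γ_8=109, γ_9=79, γ_10=156 (in table at j=1).
x = i·n + j = 10·16 + 1 = 161.
Check: 156^161 ≡ 201 (mod 229).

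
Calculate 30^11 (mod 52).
36

Repeated squaring. Binary of 11 = 1011.
30^1 ≡ 30 (mod 52); 30^2 ≡ 16 (mod 52); 30^4 ≡ 48 (mod 52); 30^8 ≡ 16 (mod 52)
30^11 = 30^1 × 30^2 × 30^8 ≡ 36 (mod 52)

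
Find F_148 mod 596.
447

Matrix identity: Q^n = [[F_(n+1), F_n], [F_n, F_(n-1)]] with Q = [[1,1],[1,0]].
n = 148 = 10010100₂. Square-and-multiply, entries mod 596:
Q^1 = [[1,1],[1,0]]
Q^2 = (Q^1)² = [[2,1],[1,1]]
Q^4 = (Q^2)² = [[5,3],[3,2]]
Q^9 = (Q^4)²·Q = [[55,34],[34,21]]
Q^18 = (Q^9)² = [[9,200],[200,405]]
Q^37 = (Q^18)²·Q = [[105,149],[149,552]]
Q^74 = (Q^37)² = [[446,149],[149,297]]
Q^148 = (Q^74)² = [[1,447],[447,150]]
F_148 mod 596 = Q^148[0][1] = 447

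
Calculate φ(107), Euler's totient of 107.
106

107 = 107
φ(n) = n × ∏(1 - 1/p) for each prime p dividing n
φ(107) = 107 × (1 - 1/107) = 106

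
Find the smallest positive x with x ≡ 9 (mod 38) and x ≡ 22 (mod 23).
275

Using Chinese Remainder Theorem:
M = 38 × 23 = 874
M1 = 23, M2 = 38
y1 = 23^(-1) mod 38 = 5
y2 = 38^(-1) mod 23 = 20
x = (9×23×5 + 22×38×20) mod 874 = 275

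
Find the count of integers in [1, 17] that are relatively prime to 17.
16

17 = 17
φ(n) = n × ∏(1 - 1/p) for each prime p dividing n
φ(17) = 17 × (1 - 1/17) = 16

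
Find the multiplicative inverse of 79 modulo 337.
64

gcd(79, 337) = 1, so the inverse exists.
Extended Euclidean algorithm on (337, 79):
337 = 4 × 79 + 21  ⟹  21 = (1)·337 + (-4)·79
79 = 3 × 21 + 16  ⟹  16 = (-3)·337 + (13)·79
21 = 1 × 16 + 5  ⟹  5 = (4)·337 + (-17)·79
16 = 3 × 5 + 1  ⟹  1 = (-15)·337 + (64)·79
So (64)·79 ≡ 1 (mod 337), i.e. 79^(-1) ≡ 64 (mod 337).
Check: 79 × 64 = 5056 ≡ 1 (mod 337)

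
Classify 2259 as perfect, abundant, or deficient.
deficient

Proper divisors of 2259: sum = 1 + 3 + 9 + 251 + 753 = 1017
Since 1017 < 2259, 2259 is deficient.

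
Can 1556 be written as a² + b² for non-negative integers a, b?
20² + 34² (a=20, b=34)

Factorization: 1556 = 2^2 × 389
By Fermat: n is sum of two squares iff every prime p ≡ 3 (mod 4) appears to even power.
All primes ≡ 3 (mod 4) appear to even power.
Search a = 0, 1, 2, … for 1556 - a² a perfect square: first hit at a = 20: 1556 - 400 = 1156 = 34².
1556 = 20² + 34² = 400 + 1156 ✓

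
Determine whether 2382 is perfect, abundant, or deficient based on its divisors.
abundant

Proper divisors of 2382: sum = 1 + 2 + 3 + 6 + 397 + 794 + 1191 = 2394
Since 2394 > 2382, 2382 is abundant.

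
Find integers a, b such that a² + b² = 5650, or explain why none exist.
5² + 75² (a=5, b=75)

Factorization: 5650 = 2 × 5^2 × 113
By Fermat: n is sum of two squares iff every prime p ≡ 3 (mod 4) appears to even power.
All primes ≡ 3 (mod 4) appear to even power.
Search a = 0, 1, 2, … for 5650 - a² a perfect square: first hit at a = 5: 5650 - 25 = 5625 = 75².
5650 = 5² + 75² = 25 + 5625 ✓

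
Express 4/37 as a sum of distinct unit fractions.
1/10 + 1/124 + 1/22940

Greedy algorithm:
4/37: ceiling(37/4) = 10, use 1/10
3/370: ceiling(370/3) = 124, use 1/124
1/22940: ceiling(22940/1) = 22940, use 1/22940
Result: 4/37 = 1/10 + 1/124 + 1/22940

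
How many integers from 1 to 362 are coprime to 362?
180

362 = 2 × 181
φ(n) = n × ∏(1 - 1/p) for each prime p dividing n
φ(362) = 362 × (1 - 1/2) × (1 - 1/181) = 180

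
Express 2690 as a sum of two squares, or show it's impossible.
17² + 49² (a=17, b=49)

Factorization: 2690 = 2 × 5 × 269
By Fermat: n is sum of two squares iff every prime p ≡ 3 (mod 4) appears to even power.
All primes ≡ 3 (mod 4) appear to even power.
Search a = 0, 1, 2, … for 2690 - a² a perfect square: first hit at a = 17: 2690 - 289 = 2401 = 49².
2690 = 17² + 49² = 289 + 2401 ✓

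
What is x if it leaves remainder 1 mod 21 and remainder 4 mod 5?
64

Using Chinese Remainder Theorem:
M = 21 × 5 = 105
M1 = 5, M2 = 21
y1 = 5^(-1) mod 21 = 17
y2 = 21^(-1) mod 5 = 1
x = (1×5×17 + 4×21×1) mod 105 = 64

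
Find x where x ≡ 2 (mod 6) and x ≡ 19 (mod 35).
194

Using Chinese Remainder Theorem:
M = 6 × 35 = 210
M1 = 35, M2 = 6
y1 = 35^(-1) mod 6 = 5
y2 = 6^(-1) mod 35 = 6
x = (2×35×5 + 19×6×6) mod 210 = 194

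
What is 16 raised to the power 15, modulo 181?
48

Repeated squaring. Binary of 15 = 1111.
16^1 ≡ 16 (mod 181); 16^2 ≡ 75 (mod 181); 16^4 ≡ 14 (mod 181); 16^8 ≡ 15 (mod 181)
16^15 = 16^1 × 16^2 × 16^4 × 16^8 ≡ 48 (mod 181)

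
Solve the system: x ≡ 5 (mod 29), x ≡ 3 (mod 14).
353

Using Chinese Remainder Theorem:
M = 29 × 14 = 406
M1 = 14, M2 = 29
y1 = 14^(-1) mod 29 = 27
y2 = 29^(-1) mod 14 = 1
x = (5×14×27 + 3×29×1) mod 406 = 353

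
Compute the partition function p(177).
522115831195

p(n) counts ways to write n as a sum of positive integers (order ignored).
Euler's pentagonal recurrence: p(k) = p(k-1) + p(k-2) - p(k-5) - p(k-7) + p(k-12) + p(k-15) - ... (offsets j(3j∓1)/2, signs ++--, p(0)=1, p(<0)=0).
DP table for k = 0..176: p(0)=1, p(1)=1, p(2)=2, p(3)=3, p(4)=5, p(5)=7, p(6)=11, p(7)=15, p(8)=22, p(9)=30, p(10)=42, p(11)=56, p(12)=77, p(13)=101, p(14)=135, p(15)=176, p(16)=231, p(17)=297, p(18)=385, p(19)=490, p(20)=627, p(21)=792, p(22)=1002, p(23)=1255, p(24)=1575, p(25)=1958, p(26)=2436, p(27)=3010, p(28)=3718, p(29)=4565, p(30)=5604, p(31)=6842, p(32)=8349, p(33)=10143, p(34)=12310, p(35)=14883, p(36)=17977, p(37)=21637, p(38)=26015, p(39)=31185, p(40)=37338, p(41)=44583, p(42)=53174, p(43)=63261, p(44)=75175, p(45)=89134, p(46)=105558, p(47)=124754, p(48)=147273, p(49)=173525, p(50)=204226, p(51)=239943, p(52)=281589, p(53)=329931, p(54)=386155, p(55)=451276, p(56)=526823, p(57)=614154, p(58)=715220, p(59)=831820, p(60)=966467, p(61)=1121505, p(62)=1300156, p(63)=1505499, p(64)=1741630, p(65)=2012558, p(66)=2323520, p(67)=2679689, p(68)=3087735, p(69)=3554345, p(70)=4087968, p(71)=4697205, p(72)=5392783, p(73)=6185689, p(74)=7089500, p(75)=8118264, p(76)=9289091, p(77)=10619863, p(78)=12132164, p(79)=13848650, p(80)=15796476, p(81)=18004327, p(82)=20506255, p(83)=23338469, p(84)=26543660, p(85)=30167357, p(86)=34262962, p(87)=38887673, p(88)=44108109, p(89)=49995925, p(90)=56634173, p(91)=64112359, p(92)=72533807, p(93)=82010177, p(94)=92669720, p(95)=104651419, p(96)=118114304, p(97)=133230930, p(98)=150198136, p(99)=169229875, p(100)=190569292, p(101)=214481126, p(102)=241265379, p(103)=271248950, p(104)=304801365, p(105)=342325709, p(106)=384276336, p(107)=431149389, p(108)=483502844, p(109)=541946240, p(110)=607163746, p(111)=679903203, p(112)=761002156, p(113)=851376628, p(114)=952050665, p(115)=1064144451, p(116)=1188908248, p(117)=1327710076, p(118)=1482074143, p(119)=1653668665, p(120)=1844349560, p(121)=2056148051, p(122)=2291320912, p(123)=2552338241, p(124)=2841940500, p(125)=3163127352, p(126)=3519222692, p(127)=3913864295, p(128)=4351078600, p(129)=4835271870, p(130)=5371315400, p(131)=5964539504, p(132)=6620830889, p(133)=7346629512, p(134)=8149040695, p(135)=9035836076, p(136)=10015581680, p(137)=11097645016, p(138)=12292341831, p(139)=13610949895, p(140)=15065878135, p(141)=16670689208, p(142)=18440293320, p(143)=20390982757, p(144)=22540654445, p(145)=24908858009, p(146)=27517052599, p(147)=30388671978, p(148)=33549419497, p(149)=37027355200, p(150)=40853235313, p(151)=45060624582, p(152)=49686288421, p(153)=54770336324, p(154)=60356673280, p(155)=66493182097, p(156)=73232243759, p(157)=80630964769, p(158)=88751778802, p(159)=97662728555, p(160)=107438159466, p(161)=118159068427, p(162)=129913904637, p(163)=142798995930, p(164)=156919475295, p(165)=172389800255, p(166)=189334822579, p(167)=207890420102, p(168)=228204732751, p(169)=250438925115, p(170)=274768617130, p(171)=301384802048, p(172)=330495499613, p(173)=362326859895, p(174)=397125074750, p(175)=435157697830, p(176)=476715857290.
Final step: p(177) = p(176) + p(175) - p(172) - p(170) + p(165) + p(162) - p(155) - p(151) + p(142) + p(137) - p(126) - p(120) + p(107) + p(100) - p(85) - p(77) + p(60) + p(51) - p(32) - p(22) + p(1)
= 476715857290 + 435157697830 - 330495499613 - 274768617130 + 172389800255 + 129913904637 - 66493182097 - 45060624582 + 18440293320 + 11097645016 - 3519222692 - 1844349560 + 431149389 + 190569292 - 30167357 - 10619863 + 966467 + 239943 - 8349 - 1002 + 1
= 522115831195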